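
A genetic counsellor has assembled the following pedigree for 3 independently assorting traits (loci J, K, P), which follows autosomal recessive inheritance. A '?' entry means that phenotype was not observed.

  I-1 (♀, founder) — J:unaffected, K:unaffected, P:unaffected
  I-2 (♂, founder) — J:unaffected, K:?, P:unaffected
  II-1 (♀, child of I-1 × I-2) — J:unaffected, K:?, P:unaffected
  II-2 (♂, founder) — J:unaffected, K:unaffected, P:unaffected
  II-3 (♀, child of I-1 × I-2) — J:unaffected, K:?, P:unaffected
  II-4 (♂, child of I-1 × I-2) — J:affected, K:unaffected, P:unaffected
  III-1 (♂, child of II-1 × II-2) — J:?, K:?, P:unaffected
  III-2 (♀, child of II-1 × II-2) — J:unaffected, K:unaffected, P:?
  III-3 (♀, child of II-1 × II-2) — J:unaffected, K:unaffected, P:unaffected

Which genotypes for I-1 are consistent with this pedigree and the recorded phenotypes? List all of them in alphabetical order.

I-1 ∈ {Jj KK PP, Jj KK Pp, Jj Kk PP, Jj Kk Pp}

J/I-1 un ·: Jj
J/I-2 un ·: Jj
J/II-1 un I-1×I-2: JJ|Jj
J/II-2 un ·: JJ|Jj
J/II-3 un I-1×I-2: JJ|Jj
J/II-4 aff I-1×I-2: jj
J/III-1 ? II-1×II-2: JJ|Jj|jj
J/III-2 un II-1×II-2: JJ|Jj
J/III-3 un II-1×II-2: JJ|Jj
⇒ J over [I-1,I-2,II-1,II-2,II-3,II-4,III-1,III-2,III-3]: 58 consistent
K/I-1 un ·: KK|Kk
K/I-2 ? ·: KK|Kk|kk
K/II-1 ? I-1×I-2: KK|Kk|kk
K/II-2 un ·: KK|Kk
K/II-3 ? I-1×I-2: KK|Kk|kk
K/II-4 un I-1×I-2: KK|Kk
K/III-1 ? II-1×II-2: KK|Kk|kk
K/III-2 un II-1×II-2: KK|Kk
K/III-3 un II-1×II-2: KK|Kk
⇒ K over [I-1,I-2,II-1,II-2,II-3,II-4,III-1,III-2,III-3]: 499 consistent
P/I-1 un ·: PP|Pp
P/I-2 un ·: PP|Pp
P/II-1 un I-1×I-2: PP|Pp
P/II-2 un ·: PP|Pp
P/II-3 un I-1×I-2: PP|Pp
P/II-4 un I-1×I-2: PP|Pp
P/III-1 un II-1×II-2: PP|Pp
P/III-2 ? II-1×II-2: PP|Pp|pp
P/III-3 un II-1×II-2: PP|Pp
⇒ P over [I-1,I-2,II-1,II-2,II-3,II-4,III-1,III-2,III-3]: 357 consistent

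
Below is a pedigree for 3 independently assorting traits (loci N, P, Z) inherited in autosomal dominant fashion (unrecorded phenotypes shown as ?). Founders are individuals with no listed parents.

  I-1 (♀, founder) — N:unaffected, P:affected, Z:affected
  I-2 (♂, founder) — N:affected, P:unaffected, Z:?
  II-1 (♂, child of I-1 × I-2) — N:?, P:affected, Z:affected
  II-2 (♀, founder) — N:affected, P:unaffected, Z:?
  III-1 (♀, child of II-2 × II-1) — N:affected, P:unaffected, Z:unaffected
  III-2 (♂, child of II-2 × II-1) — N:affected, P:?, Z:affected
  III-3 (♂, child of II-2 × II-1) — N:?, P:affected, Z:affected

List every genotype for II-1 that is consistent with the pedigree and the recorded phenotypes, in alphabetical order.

II-1 ∈ {Nn Pp Zz, nn Pp Zz}

N/I-1 un ·: nn
N/I-2 aff ·: Nn|NN
N/II-1 ? I-1×I-2: nn|Nn
N/II-2 aff ·: Nn|NN
N/III-1 aff II-2×II-1: Nn|NN
N/III-2 aff II-2×II-1: Nn|NN
N/III-3 ? II-2×II-1: nn|Nn|NN
⇒ N over [I-1,I-2,II-1,II-2,III-1,III-2,III-3]: 43 consistent
P/I-1 aff ·: Pp|PP
P/I-2 un ·: pp
P/II-1 aff I-1×I-2: Pp
P/II-2 un ·: pp
P/III-1 un II-2×II-1: pp
P/III-2 ? II-2×II-1: pp|Pp
P/III-3 aff II-2×II-1: Pp
⇒ P over [I-1,I-2,II-1,II-2,III-1,III-2,III-3]: 4 consistent
Z/I-1 aff ·: Zz|ZZ
Z/I-2 ? ·: zz|Zz|ZZ
Z/II-1 aff I-1×I-2: Zz
Z/II-2 ? ·: zz|Zz
Z/III-1 un II-2×II-1: zz
Z/III-2 aff II-2×II-1: Zz|ZZ
Z/III-3 aff II-2×II-1: Zz|ZZ
⇒ Z over [I-1,I-2,II-1,II-2,III-1,III-2,III-3]: 25 consistent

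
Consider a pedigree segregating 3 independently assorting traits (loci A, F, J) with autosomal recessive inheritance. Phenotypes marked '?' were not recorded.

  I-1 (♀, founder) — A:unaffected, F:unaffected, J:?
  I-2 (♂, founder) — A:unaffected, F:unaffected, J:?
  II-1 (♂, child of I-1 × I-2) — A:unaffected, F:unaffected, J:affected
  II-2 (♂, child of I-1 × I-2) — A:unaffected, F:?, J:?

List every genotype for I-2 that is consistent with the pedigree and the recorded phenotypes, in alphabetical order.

A/I-1 un ·: AA|Aa
A/I-2 un ·: AA|Aa
A/II-1 un I-1×I-2: AA|Aa
A/II-2 un I-1×I-2: AA|Aa
⇒ A over [I-1,I-2,II-1,II-2]: 13 consistent
F/I-1 un ·: FF|Ff
F/I-2 un ·: FF|Ff
F/II-1 un I-1×I-2: FF|Ff
F/II-2 ? I-1×I-2: FF|Ff|ff
⇒ F over [I-1,I-2,II-1,II-2]: 15 consistent
J/I-1 ? ·: Jj|jj
J/I-2 ? ·: Jj|jj
J/II-1 aff I-1×I-2: jj
J/II-2 ? I-1×I-2: JJ|Jj|jj
⇒ J over [I-1,I-2,II-1,II-2]: 8 consistent

I-2 ∈ {AA FF Jj, AA FF jj, AA Ff Jj, AA Ff jj, Aa FF Jj, Aa FF jj, Aa Ff Jj, Aa Ff jj}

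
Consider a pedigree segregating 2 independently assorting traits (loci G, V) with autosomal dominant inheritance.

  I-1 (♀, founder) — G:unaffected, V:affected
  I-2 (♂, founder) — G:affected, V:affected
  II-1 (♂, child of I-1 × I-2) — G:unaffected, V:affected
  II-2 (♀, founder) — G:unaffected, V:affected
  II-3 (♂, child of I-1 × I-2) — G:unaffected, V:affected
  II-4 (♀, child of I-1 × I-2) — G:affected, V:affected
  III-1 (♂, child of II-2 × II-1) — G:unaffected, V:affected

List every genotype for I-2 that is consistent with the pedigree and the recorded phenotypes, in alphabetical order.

I-2 ∈ {Gg VV, Gg Vv}

G/I-1 un ·: gg
G/I-2 aff ·: Gg
G/II-1 un I-1×I-2: gg
G/II-2 un ·: gg
G/II-3 un I-1×I-2: gg
G/II-4 aff I-1×I-2: Gg
G/III-1 un II-2×II-1: gg
⇒ G over [I-1,I-2,II-1,II-2,II-3,II-4,III-1]: 1 consistent
V/I-1 aff ·: Vv|VV
V/I-2 aff ·: Vv|VV
V/II-1 aff I-1×I-2: Vv|VV
V/II-2 aff ·: Vv|VV
V/II-3 aff I-1×I-2: Vv|VV
V/II-4 aff I-1×I-2: Vv|VV
V/III-1 aff II-2×II-1: Vv|VV
⇒ V over [I-1,I-2,II-1,II-2,II-3,II-4,III-1]: 87 consistent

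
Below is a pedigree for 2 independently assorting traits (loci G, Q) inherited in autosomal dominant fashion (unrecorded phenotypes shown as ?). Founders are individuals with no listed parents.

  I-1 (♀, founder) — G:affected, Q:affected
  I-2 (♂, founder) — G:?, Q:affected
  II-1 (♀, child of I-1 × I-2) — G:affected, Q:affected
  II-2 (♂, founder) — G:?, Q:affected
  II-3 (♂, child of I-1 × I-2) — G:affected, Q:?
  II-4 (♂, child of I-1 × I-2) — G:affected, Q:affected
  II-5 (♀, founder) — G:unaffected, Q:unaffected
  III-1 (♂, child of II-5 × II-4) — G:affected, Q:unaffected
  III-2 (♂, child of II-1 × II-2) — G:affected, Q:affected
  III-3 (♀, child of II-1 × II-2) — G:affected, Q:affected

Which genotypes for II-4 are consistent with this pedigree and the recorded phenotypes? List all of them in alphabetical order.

G/I-1 aff ·: Gg|GG
G/I-2 ? ·: gg|Gg|GG
G/II-1 aff I-1×I-2: Gg|GG
G/II-2 ? ·: gg|Gg|GG
G/II-3 aff I-1×I-2: Gg|GG
G/II-4 aff I-1×I-2: Gg|GG
G/II-5 un ·: gg
G/III-1 aff II-5×II-4: Gg
G/III-2 aff II-1×II-2: Gg|GG
G/III-3 aff II-1×II-2: Gg|GG
⇒ G over [I-1,I-2,II-1,II-2,II-3,II-4,II-5,III-1,III-2,III-3]: 204 consistent
Q/I-1 aff ·: Qq|QQ
Q/I-2 aff ·: Qq|QQ
Q/II-1 aff I-1×I-2: Qq|QQ
Q/II-2 aff ·: Qq|QQ
Q/II-3 ? I-1×I-2: qq|Qq|QQ
Q/II-4 aff I-1×I-2: Qq
Q/II-5 un ·: qq
Q/III-1 un II-5×II-4: qq
Q/III-2 aff II-1×II-2: Qq|QQ
Q/III-3 aff II-1×II-2: Qq|QQ
⇒ Q over [I-1,I-2,II-1,II-2,II-3,II-4,II-5,III-1,III-2,III-3]: 91 consistent

II-4 ∈ {GG Qq, Gg Qq}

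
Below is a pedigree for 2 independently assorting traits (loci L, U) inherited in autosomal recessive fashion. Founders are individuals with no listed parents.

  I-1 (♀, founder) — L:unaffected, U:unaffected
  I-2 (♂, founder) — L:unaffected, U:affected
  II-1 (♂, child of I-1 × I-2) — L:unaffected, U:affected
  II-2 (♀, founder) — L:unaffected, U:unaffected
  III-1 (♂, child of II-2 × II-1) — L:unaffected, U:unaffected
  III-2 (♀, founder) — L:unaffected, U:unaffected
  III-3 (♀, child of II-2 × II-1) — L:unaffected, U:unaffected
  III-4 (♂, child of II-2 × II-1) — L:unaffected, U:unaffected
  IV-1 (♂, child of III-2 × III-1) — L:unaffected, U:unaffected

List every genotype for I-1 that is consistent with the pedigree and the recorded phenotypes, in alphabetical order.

I-1 ∈ {LL Uu, Ll Uu}

L/I-1 un ·: LL|Ll
L/I-2 un ·: LL|Ll
L/II-1 un I-1×I-2: LL|Ll
L/II-2 un ·: LL|Ll
L/III-1 un II-2×II-1: LL|Ll
L/III-2 un ·: LL|Ll
L/III-3 un II-2×II-1: LL|Ll
L/III-4 un II-2×II-1: LL|Ll
L/IV-1 un III-2×III-1: LL|Ll
⇒ L over [I-1,I-2,II-1,II-2,III-1,III-2,III-3,III-4,IV-1]: 292 consistent
U/I-1 un ·: Uu
U/I-2 aff ·: uu
U/II-1 aff I-1×I-2: uu
U/II-2 un ·: UU|Uu
U/III-1 un II-2×II-1: Uu
U/III-2 un ·: UU|Uu
U/III-3 un II-2×II-1: Uu
U/III-4 un II-2×II-1: Uu
U/IV-1 un III-2×III-1: UU|Uu
⇒ U over [I-1,I-2,II-1,II-2,III-1,III-2,III-3,III-4,IV-1]: 8 consistent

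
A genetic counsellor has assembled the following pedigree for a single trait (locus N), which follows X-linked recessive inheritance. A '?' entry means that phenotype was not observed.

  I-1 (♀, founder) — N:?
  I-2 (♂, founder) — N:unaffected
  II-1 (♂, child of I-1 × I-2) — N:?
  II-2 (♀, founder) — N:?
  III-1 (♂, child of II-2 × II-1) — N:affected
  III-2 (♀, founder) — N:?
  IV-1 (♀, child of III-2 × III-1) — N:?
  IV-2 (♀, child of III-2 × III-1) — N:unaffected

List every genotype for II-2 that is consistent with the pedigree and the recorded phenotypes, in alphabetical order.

N/I-1 ? ·: X^NX^N|X^NX^n|X^nX^n
N/I-2 un ·: X^NY
N/II-1 ? I-1×I-2: X^NY|X^nY
N/II-2 ? ·: X^NX^n|X^nX^n
N/III-1 aff II-2×II-1: X^nY
N/III-2 ? ·: X^NX^N|X^NX^n
N/IV-1 ? III-2×III-1: X^NX^n|X^nX^n
N/IV-2 un III-2×III-1: X^NX^n
⇒ N over [I-1,I-2,II-1,II-2,III-1,III-2,IV-1,IV-2]: 24 consistent

II-2 ∈ {X^NX^n, X^nX^n}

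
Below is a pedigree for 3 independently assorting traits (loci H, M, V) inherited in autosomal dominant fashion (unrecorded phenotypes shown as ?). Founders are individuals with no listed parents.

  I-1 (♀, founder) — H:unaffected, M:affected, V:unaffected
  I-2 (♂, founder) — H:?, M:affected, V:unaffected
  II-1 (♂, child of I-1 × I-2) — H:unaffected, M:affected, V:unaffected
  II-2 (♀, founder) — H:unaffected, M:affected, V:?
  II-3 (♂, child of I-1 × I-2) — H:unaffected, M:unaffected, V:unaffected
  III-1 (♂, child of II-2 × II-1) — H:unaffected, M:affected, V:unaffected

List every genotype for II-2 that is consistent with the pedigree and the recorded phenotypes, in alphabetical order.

H/I-1 un ·: hh
H/I-2 ? ·: hh|Hh
H/II-1 un I-1×I-2: hh
H/II-2 un ·: hh
H/II-3 un I-1×I-2: hh
H/III-1 un II-2×II-1: hh
⇒ H over [I-1,I-2,II-1,II-2,II-3,III-1]: 2 consistent
M/I-1 aff ·: Mm
M/I-2 aff ·: Mm
M/II-1 aff I-1×I-2: Mm|MM
M/II-2 aff ·: Mm|MM
M/II-3 un I-1×I-2: mm
M/III-1 aff II-2×II-1: Mm|MM
⇒ M over [I-1,I-2,II-1,II-2,II-3,III-1]: 7 consistent
V/I-1 un ·: vv
V/I-2 un ·: vv
V/II-1 un I-1×I-2: vv
V/II-2 ? ·: vv|Vv
V/II-3 un I-1×I-2: vv
V/III-1 un II-2×II-1: vv
⇒ V over [I-1,I-2,II-1,II-2,II-3,III-1]: 2 consistent

II-2 ∈ {hh MM Vv, hh MM vv, hh Mm Vv, hh Mm vv}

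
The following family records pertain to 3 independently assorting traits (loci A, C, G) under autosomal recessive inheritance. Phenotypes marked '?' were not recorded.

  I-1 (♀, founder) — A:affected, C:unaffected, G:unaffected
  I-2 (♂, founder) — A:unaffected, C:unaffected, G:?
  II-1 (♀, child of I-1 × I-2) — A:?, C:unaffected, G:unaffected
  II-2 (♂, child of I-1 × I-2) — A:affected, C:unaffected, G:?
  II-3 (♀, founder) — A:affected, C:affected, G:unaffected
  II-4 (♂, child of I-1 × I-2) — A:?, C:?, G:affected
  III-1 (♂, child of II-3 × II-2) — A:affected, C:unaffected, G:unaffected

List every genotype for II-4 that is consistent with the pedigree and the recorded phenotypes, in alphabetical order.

II-4 ∈ {Aa CC gg, Aa Cc gg, Aa cc gg, aa CC gg, aa Cc gg, aa cc gg}

A/I-1 aff ·: aa
A/I-2 un ·: Aa
A/II-1 ? I-1×I-2: Aa|aa
A/II-2 aff I-1×I-2: aa
A/II-3 aff ·: aa
A/II-4 ? I-1×I-2: Aa|aa
A/III-1 aff II-3×II-2: aa
⇒ A over [I-1,I-2,II-1,II-2,II-3,II-4,III-1]: 4 consistent
C/I-1 un ·: CC|Cc
C/I-2 un ·: CC|Cc
C/II-1 un I-1×I-2: CC|Cc
C/II-2 un I-1×I-2: CC|Cc
C/II-3 aff ·: cc
C/II-4 ? I-1×I-2: CC|Cc|cc
C/III-1 un II-3×II-2: Cc
⇒ C over [I-1,I-2,II-1,II-2,II-3,II-4,III-1]: 29 consistent
G/I-1 un ·: Gg
G/I-2 ? ·: Gg|gg
G/II-1 un I-1×I-2: GG|Gg
G/II-2 ? I-1×I-2: GG|Gg|gg
G/II-3 un ·: GG|Gg
G/II-4 aff I-1×I-2: gg
G/III-1 un II-3×II-2: GG|Gg
⇒ G over [I-1,I-2,II-1,II-2,II-3,II-4,III-1]: 24 consistent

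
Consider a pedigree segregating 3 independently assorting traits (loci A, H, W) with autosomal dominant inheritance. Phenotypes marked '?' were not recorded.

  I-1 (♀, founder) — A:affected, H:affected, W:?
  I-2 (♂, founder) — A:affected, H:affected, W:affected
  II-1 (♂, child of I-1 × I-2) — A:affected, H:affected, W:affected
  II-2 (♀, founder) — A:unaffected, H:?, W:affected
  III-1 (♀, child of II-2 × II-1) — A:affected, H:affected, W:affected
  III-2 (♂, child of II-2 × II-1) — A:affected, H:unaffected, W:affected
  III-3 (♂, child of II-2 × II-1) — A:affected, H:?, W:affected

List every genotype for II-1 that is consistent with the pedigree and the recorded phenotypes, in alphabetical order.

II-1 ∈ {AA Hh WW, AA Hh Ww, Aa Hh WW, Aa Hh Ww}

A/I-1 aff ·: Aa|AA
A/I-2 aff ·: Aa|AA
A/II-1 aff I-1×I-2: Aa|AA
A/II-2 un ·: aa
A/III-1 aff II-2×II-1: Aa
A/III-2 aff II-2×II-1: Aa
A/III-3 aff II-2×II-1: Aa
⇒ A over [I-1,I-2,II-1,II-2,III-1,III-2,III-3]: 7 consistent
H/I-1 aff ·: Hh|HH
H/I-2 aff ·: Hh|HH
H/II-1 aff I-1×I-2: Hh
H/II-2 ? ·: hh|Hh
H/III-1 aff II-2×II-1: Hh|HH
H/III-2 un II-2×II-1: hh
H/III-3 ? II-2×II-1: hh|Hh|HH
⇒ H over [I-1,I-2,II-1,II-2,III-1,III-2,III-3]: 24 consistent
W/I-1 ? ·: ww|Ww|WW
W/I-2 aff ·: Ww|WW
W/II-1 aff I-1×I-2: Ww|WW
W/II-2 aff ·: Ww|WW
W/III-1 aff II-2×II-1: Ww|WW
W/III-2 aff II-2×II-1: Ww|WW
W/III-3 aff II-2×II-1: Ww|WW
⇒ W over [I-1,I-2,II-1,II-2,III-1,III-2,III-3]: 116 consistent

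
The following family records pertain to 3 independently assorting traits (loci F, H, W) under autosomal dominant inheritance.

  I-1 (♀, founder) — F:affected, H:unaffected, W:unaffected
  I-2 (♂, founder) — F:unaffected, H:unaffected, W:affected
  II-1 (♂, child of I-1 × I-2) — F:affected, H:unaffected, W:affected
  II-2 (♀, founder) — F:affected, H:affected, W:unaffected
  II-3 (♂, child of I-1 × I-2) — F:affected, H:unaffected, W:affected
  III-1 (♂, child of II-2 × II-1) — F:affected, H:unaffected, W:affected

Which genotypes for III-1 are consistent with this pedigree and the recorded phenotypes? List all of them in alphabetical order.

F/I-1 aff ·: Ff|FF
F/I-2 un ·: ff
F/II-1 aff I-1×I-2: Ff
F/II-2 aff ·: Ff|FF
F/II-3 aff I-1×I-2: Ff
F/III-1 aff II-2×II-1: Ff|FF
⇒ F over [I-1,I-2,II-1,II-2,II-3,III-1]: 8 consistent
H/I-1 un ·: hh
H/I-2 un ·: hh
H/II-1 un I-1×I-2: hh
H/II-2 aff ·: Hh
H/II-3 un I-1×I-2: hh
H/III-1 un II-2×II-1: hh
⇒ H over [I-1,I-2,II-1,II-2,II-3,III-1]: 1 consistent
W/I-1 un ·: ww
W/I-2 aff ·: Ww|WW
W/II-1 aff I-1×I-2: Ww
W/II-2 un ·: ww
W/II-3 aff I-1×I-2: Ww
W/III-1 aff II-2×II-1: Ww
⇒ W over [I-1,I-2,II-1,II-2,II-3,III-1]: 2 consistent

III-1 ∈ {FF hh Ww, Ff hh Ww}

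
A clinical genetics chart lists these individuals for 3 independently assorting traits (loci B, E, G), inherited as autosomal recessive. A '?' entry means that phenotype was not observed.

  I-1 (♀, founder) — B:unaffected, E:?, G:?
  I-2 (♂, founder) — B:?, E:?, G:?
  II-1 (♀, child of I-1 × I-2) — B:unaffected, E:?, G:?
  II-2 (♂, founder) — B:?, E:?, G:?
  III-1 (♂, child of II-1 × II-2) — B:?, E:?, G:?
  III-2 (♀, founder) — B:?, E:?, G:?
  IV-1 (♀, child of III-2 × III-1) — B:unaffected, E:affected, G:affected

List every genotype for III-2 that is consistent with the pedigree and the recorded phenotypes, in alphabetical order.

B/I-1 un ·: BB|Bb
B/I-2 ? ·: BB|Bb|bb
B/II-1 un I-1×I-2: BB|Bb
B/II-2 ? ·: BB|Bb|bb
B/III-1 ? II-1×II-2: BB|Bb|bb
B/III-2 ? ·: BB|Bb|bb
B/IV-1 un III-2×III-1: BB|Bb
⇒ B over [I-1,I-2,II-1,II-2,III-1,III-2,IV-1]: 207 consistent
E/I-1 ? ·: EE|Ee|ee
E/I-2 ? ·: EE|Ee|ee
E/II-1 ? I-1×I-2: EE|Ee|ee
E/II-2 ? ·: EE|Ee|ee
E/III-1 ? II-1×II-2: Ee|ee
E/III-2 ? ·: Ee|ee
E/IV-1 aff III-2×III-1: ee
⇒ E over [I-1,I-2,II-1,II-2,III-1,III-2,IV-1]: 118 consistent
G/I-1 ? ·: GG|Gg|gg
G/I-2 ? ·: GG|Gg|gg
G/II-1 ? I-1×I-2: GG|Gg|gg
G/II-2 ? ·: GG|Gg|gg
G/III-1 ? II-1×II-2: Gg|gg
G/III-2 ? ·: Gg|gg
G/IV-1 aff III-2×III-1: gg
⇒ G over [I-1,I-2,II-1,II-2,III-1,III-2,IV-1]: 118 consistent

III-2 ∈ {BB Ee Gg, BB Ee gg, BB ee Gg, BB ee gg, Bb Ee Gg, Bb Ee gg, Bb ee Gg, Bb ee gg, bb Ee Gg, bb Ee gg, bb ee Gg, bb ee gg}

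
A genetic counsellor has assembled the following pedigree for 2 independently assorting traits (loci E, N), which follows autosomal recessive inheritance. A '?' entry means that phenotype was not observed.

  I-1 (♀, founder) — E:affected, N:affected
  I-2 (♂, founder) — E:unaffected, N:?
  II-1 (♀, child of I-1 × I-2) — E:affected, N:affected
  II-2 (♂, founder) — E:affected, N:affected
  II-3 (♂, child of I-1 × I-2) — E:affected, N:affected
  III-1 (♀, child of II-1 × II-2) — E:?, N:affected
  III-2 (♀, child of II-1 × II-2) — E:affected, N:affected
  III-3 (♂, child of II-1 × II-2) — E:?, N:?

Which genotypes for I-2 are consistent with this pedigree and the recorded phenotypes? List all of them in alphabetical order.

E/I-1 aff ·: ee
E/I-2 un ·: Ee
E/II-1 aff I-1×I-2: ee
E/II-2 aff ·: ee
E/II-3 aff I-1×I-2: ee
E/III-1 ? II-1×II-2: ee
E/III-2 aff II-1×II-2: ee
E/III-3 ? II-1×II-2: ee
⇒ E over [I-1,I-2,II-1,II-2,II-3,III-1,III-2,III-3]: 1 consistent
N/I-1 aff ·: nn
N/I-2 ? ·: Nn|nn
N/II-1 aff I-1×I-2: nn
N/II-2 aff ·: nn
N/II-3 aff I-1×I-2: nn
N/III-1 aff II-1×II-2: nn
N/III-2 aff II-1×II-2: nn
N/III-3 ? II-1×II-2: nn
⇒ N over [I-1,I-2,II-1,II-2,II-3,III-1,III-2,III-3]: 2 consistent

I-2 ∈ {Ee Nn, Ee nn}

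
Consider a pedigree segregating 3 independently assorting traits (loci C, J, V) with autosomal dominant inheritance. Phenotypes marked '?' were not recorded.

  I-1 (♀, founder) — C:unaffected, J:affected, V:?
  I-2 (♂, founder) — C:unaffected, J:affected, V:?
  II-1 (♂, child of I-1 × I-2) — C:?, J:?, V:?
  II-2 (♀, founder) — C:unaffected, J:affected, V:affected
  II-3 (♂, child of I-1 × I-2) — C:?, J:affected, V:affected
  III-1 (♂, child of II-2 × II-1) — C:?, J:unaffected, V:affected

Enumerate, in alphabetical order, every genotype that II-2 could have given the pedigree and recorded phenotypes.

II-2 ∈ {cc Jj VV, cc Jj Vv}

C/I-1 un ·: cc
C/I-2 un ·: cc
C/II-1 ? I-1×I-2: cc
C/II-2 un ·: cc
C/II-3 ? I-1×I-2: cc
C/III-1 ? II-2×II-1: cc
⇒ C over [I-1,I-2,II-1,II-2,II-3,III-1]: 1 consistent
J/I-1 aff ·: Jj|JJ
J/I-2 aff ·: Jj|JJ
J/II-1 ? I-1×I-2: jj|Jj
J/II-2 aff ·: Jj
J/II-3 aff I-1×I-2: Jj|JJ
J/III-1 un II-2×II-1: jj
⇒ J over [I-1,I-2,II-1,II-2,II-3,III-1]: 8 consistent
V/I-1 ? ·: vv|Vv|VV
V/I-2 ? ·: vv|Vv|VV
V/II-1 ? I-1×I-2: vv|Vv|VV
V/II-2 aff ·: Vv|VV
V/II-3 aff I-1×I-2: Vv|VV
V/III-1 aff II-2×II-1: Vv|VV
⇒ V over [I-1,I-2,II-1,II-2,II-3,III-1]: 69 consistent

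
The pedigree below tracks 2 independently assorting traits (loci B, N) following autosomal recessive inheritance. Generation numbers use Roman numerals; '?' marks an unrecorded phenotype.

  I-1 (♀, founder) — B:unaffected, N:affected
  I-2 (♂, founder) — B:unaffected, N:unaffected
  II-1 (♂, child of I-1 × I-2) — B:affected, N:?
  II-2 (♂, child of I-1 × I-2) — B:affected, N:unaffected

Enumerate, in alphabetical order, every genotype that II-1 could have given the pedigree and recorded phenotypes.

II-1 ∈ {bb Nn, bb nn}

B/I-1 un ·: Bb
B/I-2 un ·: Bb
B/II-1 aff I-1×I-2: bb
B/II-2 aff I-1×I-2: bb
⇒ B over [I-1,I-2,II-1,II-2]: 1 consistent
N/I-1 aff ·: nn
N/I-2 un ·: NN|Nn
N/II-1 ? I-1×I-2: Nn|nn
N/II-2 un I-1×I-2: Nn
⇒ N over [I-1,I-2,II-1,II-2]: 3 consistent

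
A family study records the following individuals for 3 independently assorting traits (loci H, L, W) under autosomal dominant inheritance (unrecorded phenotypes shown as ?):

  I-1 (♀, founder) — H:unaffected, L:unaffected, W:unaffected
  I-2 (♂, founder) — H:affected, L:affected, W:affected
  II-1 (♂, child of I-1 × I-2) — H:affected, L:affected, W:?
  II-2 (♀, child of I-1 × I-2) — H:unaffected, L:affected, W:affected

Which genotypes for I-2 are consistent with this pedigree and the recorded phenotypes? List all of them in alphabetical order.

H/I-1 un ·: hh
H/I-2 aff ·: Hh
H/II-1 aff I-1×I-2: Hh
H/II-2 un I-1×I-2: hh
⇒ H over [I-1,I-2,II-1,II-2]: 1 consistent
L/I-1 un ·: ll
L/I-2 aff ·: Ll|LL
L/II-1 aff I-1×I-2: Ll
L/II-2 aff I-1×I-2: Ll
⇒ L over [I-1,I-2,II-1,II-2]: 2 consistent
W/I-1 un ·: ww
W/I-2 aff ·: Ww|WW
W/II-1 ? I-1×I-2: ww|Ww
W/II-2 aff I-1×I-2: Ww
⇒ W over [I-1,I-2,II-1,II-2]: 3 consistent

I-2 ∈ {Hh LL WW, Hh LL Ww, Hh Ll WW, Hh Ll Ww}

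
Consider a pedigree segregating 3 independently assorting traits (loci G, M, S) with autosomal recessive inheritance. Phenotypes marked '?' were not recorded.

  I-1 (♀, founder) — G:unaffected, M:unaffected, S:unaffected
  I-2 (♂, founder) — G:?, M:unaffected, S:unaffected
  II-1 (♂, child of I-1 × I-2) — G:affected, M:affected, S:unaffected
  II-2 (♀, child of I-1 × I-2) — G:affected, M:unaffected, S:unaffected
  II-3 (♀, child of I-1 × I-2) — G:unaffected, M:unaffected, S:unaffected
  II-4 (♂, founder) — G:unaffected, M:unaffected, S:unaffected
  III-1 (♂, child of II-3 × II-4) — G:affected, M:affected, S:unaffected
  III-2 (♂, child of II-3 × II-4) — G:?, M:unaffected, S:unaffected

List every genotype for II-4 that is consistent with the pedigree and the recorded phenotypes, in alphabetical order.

G/I-1 un ·: Gg
G/I-2 ? ·: Gg|gg
G/II-1 aff I-1×I-2: gg
G/II-2 aff I-1×I-2: gg
G/II-3 un I-1×I-2: Gg
G/II-4 un ·: Gg
G/III-1 aff II-3×II-4: gg
G/III-2 ? II-3×II-4: GG|Gg|gg
⇒ G over [I-1,I-2,II-1,II-2,II-3,II-4,III-1,III-2]: 6 consistent
M/I-1 un ·: Mm
M/I-2 un ·: Mm
M/II-1 aff I-1×I-2: mm
M/II-2 un I-1×I-2: MM|Mm
M/II-3 un I-1×I-2: Mm
M/II-4 un ·: Mm
M/III-1 aff II-3×II-4: mm
M/III-2 un II-3×II-4: MM|Mm
⇒ M over [I-1,I-2,II-1,II-2,II-3,II-4,III-1,III-2]: 4 consistent
S/I-1 un ·: SS|Ss
S/I-2 un ·: SS|Ss
S/II-1 un I-1×I-2: SS|Ss
S/II-2 un I-1×I-2: SS|Ss
S/II-3 un I-1×I-2: SS|Ss
S/II-4 un ·: SS|Ss
S/III-1 un II-3×II-4: SS|Ss
S/III-2 un II-3×II-4: SS|Ss
⇒ S over [I-1,I-2,II-1,II-2,II-3,II-4,III-1,III-2]: 161 consistent

II-4 ∈ {Gg Mm SS, Gg Mm Ss}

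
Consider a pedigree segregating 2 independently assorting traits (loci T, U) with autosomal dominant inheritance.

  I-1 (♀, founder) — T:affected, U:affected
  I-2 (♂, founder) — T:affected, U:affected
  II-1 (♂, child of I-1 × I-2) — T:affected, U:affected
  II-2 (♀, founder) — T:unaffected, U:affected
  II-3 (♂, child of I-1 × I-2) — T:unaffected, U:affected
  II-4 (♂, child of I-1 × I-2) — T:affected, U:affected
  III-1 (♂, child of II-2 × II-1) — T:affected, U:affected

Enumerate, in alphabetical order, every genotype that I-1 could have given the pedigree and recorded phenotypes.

T/I-1 aff ·: Tt
T/I-2 aff ·: Tt
T/II-1 aff I-1×I-2: Tt|TT
T/II-2 un ·: tt
T/II-3 un I-1×I-2: tt
T/II-4 aff I-1×I-2: Tt|TT
T/III-1 aff II-2×II-1: Tt
⇒ T over [I-1,I-2,II-1,II-2,II-3,II-4,III-1]: 4 consistent
U/I-1 aff ·: Uu|UU
U/I-2 aff ·: Uu|UU
U/II-1 aff I-1×I-2: Uu|UU
U/II-2 aff ·: Uu|UU
U/II-3 aff I-1×I-2: Uu|UU
U/II-4 aff I-1×I-2: Uu|UU
U/III-1 aff II-2×II-1: Uu|UU
⇒ U over [I-1,I-2,II-1,II-2,II-3,II-4,III-1]: 87 consistent

I-1 ∈ {Tt UU, Tt Uu}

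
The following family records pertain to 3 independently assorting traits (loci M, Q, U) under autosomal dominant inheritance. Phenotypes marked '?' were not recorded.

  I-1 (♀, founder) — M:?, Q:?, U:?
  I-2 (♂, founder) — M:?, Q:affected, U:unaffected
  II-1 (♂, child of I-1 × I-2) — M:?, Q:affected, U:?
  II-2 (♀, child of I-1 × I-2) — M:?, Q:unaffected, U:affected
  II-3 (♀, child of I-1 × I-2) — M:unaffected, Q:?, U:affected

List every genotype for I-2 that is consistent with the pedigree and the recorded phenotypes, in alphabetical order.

I-2 ∈ {Mm Qq uu, mm Qq uu}

M/I-1 ? ·: mm|Mm
M/I-2 ? ·: mm|Mm
M/II-1 ? I-1×I-2: mm|Mm|MM
M/II-2 ? I-1×I-2: mm|Mm|MM
M/II-3 un I-1×I-2: mm
⇒ M over [I-1,I-2,II-1,II-2,II-3]: 18 consistent
Q/I-1 ? ·: qq|Qq
Q/I-2 aff ·: Qq
Q/II-1 aff I-1×I-2: Qq|QQ
Q/II-2 un I-1×I-2: qq
Q/II-3 ? I-1×I-2: qq|Qq|QQ
⇒ Q over [I-1,I-2,II-1,II-2,II-3]: 8 consistent
U/I-1 ? ·: Uu|UU
U/I-2 un ·: uu
U/II-1 ? I-1×I-2: uu|Uu
U/II-2 aff I-1×I-2: Uu
U/II-3 aff I-1×I-2: Uu
⇒ U over [I-1,I-2,II-1,II-2,II-3]: 3 consistent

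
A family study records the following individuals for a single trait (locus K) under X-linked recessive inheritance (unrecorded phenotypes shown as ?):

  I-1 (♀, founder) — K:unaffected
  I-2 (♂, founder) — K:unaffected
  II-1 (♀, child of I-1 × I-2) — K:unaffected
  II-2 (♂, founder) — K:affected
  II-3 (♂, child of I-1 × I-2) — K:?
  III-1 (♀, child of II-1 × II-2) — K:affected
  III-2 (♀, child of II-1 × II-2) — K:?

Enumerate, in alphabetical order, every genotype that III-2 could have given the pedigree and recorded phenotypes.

K/I-1 un ·: X^KX^k
K/I-2 un ·: X^KY
K/II-1 un I-1×I-2: X^KX^k
K/II-2 aff ·: X^kY
K/II-3 ? I-1×I-2: X^KY|X^kY
K/III-1 aff II-1×II-2: X^kX^k
K/III-2 ? II-1×II-2: X^KX^k|X^kX^k
⇒ K over [I-1,I-2,II-1,II-2,II-3,III-1,III-2]: 4 consistent

III-2 ∈ {X^KX^k, X^kX^k}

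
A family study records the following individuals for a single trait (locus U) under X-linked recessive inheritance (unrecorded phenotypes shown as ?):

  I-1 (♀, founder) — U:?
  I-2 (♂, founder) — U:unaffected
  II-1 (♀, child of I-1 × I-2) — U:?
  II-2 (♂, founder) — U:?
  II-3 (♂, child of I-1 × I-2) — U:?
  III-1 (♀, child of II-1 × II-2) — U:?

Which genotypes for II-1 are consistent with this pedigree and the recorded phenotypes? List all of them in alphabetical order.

II-1 ∈ {X^UX^U, X^UX^u}

U/I-1 ? ·: X^UX^U|X^UX^u|X^uX^u
U/I-2 un ·: X^UY
U/II-1 ? I-1×I-2: X^UX^U|X^UX^u
U/II-2 ? ·: X^UY|X^uY
U/II-3 ? I-1×I-2: X^UY|X^uY
U/III-1 ? II-1×II-2: X^UX^U|X^UX^u|X^uX^u
⇒ U over [I-1,I-2,II-1,II-2,II-3,III-1]: 18 consistent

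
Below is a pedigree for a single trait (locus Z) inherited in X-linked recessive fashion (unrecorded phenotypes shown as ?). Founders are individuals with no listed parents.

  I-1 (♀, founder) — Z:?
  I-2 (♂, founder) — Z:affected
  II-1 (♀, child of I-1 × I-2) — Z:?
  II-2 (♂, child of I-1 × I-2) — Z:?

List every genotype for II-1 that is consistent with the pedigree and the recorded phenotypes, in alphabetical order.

II-1 ∈ {X^ZX^z, X^zX^z}

Z/I-1 ? ·: X^ZX^Z|X^ZX^z|X^zX^z
Z/I-2 aff ·: X^zY
Z/II-1 ? I-1×I-2: X^ZX^z|X^zX^z
Z/II-2 ? I-1×I-2: X^ZY|X^zY
⇒ Z over [I-1,I-2,II-1,II-2]: 6 consistent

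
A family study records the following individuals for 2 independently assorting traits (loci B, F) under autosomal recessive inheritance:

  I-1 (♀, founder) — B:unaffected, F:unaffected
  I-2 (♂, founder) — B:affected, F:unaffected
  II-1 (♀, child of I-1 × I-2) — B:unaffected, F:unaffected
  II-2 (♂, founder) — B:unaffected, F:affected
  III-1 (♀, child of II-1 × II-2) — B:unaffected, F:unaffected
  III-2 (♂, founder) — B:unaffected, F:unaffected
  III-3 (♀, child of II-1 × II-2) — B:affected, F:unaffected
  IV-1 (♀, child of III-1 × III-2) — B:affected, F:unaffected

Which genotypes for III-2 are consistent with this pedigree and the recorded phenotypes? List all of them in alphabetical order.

III-2 ∈ {Bb FF, Bb Ff}

B/I-1 un ·: BB|Bb
B/I-2 aff ·: bb
B/II-1 un I-1×I-2: Bb
B/II-2 un ·: Bb
B/III-1 un II-1×II-2: Bb
B/III-2 un ·: Bb
B/III-3 aff II-1×II-2: bb
B/IV-1 aff III-1×III-2: bb
⇒ B over [I-1,I-2,II-1,II-2,III-1,III-2,III-3,IV-1]: 2 consistent
F/I-1 un ·: FF|Ff
F/I-2 un ·: FF|Ff
F/II-1 un I-1×I-2: FF|Ff
F/II-2 aff ·: ff
F/III-1 un II-1×II-2: Ff
F/III-2 un ·: FF|Ff
F/III-3 un II-1×II-2: Ff
F/IV-1 un III-1×III-2: FF|Ff
⇒ F over [I-1,I-2,II-1,II-2,III-1,III-2,III-3,IV-1]: 28 consistent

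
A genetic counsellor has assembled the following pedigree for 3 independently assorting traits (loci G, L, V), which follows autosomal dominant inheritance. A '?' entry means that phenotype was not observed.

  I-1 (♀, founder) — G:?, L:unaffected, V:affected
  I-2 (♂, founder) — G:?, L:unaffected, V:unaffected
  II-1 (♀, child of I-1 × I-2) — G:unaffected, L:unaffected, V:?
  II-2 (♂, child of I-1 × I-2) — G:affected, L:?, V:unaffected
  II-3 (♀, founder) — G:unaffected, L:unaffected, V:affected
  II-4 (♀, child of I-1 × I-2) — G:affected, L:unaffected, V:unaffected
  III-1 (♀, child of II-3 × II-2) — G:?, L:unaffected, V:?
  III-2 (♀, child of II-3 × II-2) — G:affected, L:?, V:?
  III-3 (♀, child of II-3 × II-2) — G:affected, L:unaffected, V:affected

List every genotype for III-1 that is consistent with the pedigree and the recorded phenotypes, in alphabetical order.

III-1 ∈ {Gg ll Vv, Gg ll vv, gg ll Vv, gg ll vv}

G/I-1 ? ·: gg|Gg
G/I-2 ? ·: gg|Gg
G/II-1 un I-1×I-2: gg
G/II-2 aff I-1×I-2: Gg|GG
G/II-3 un ·: gg
G/II-4 aff I-1×I-2: Gg|GG
G/III-1 ? II-3×II-2: gg|Gg
G/III-2 aff II-3×II-2: Gg
G/III-3 aff II-3×II-2: Gg
⇒ G over [I-1,I-2,II-1,II-2,II-3,II-4,III-1,III-2,III-3]: 10 consistent
L/I-1 un ·: ll
L/I-2 un ·: ll
L/II-1 un I-1×I-2: ll
L/II-2 ? I-1×I-2: ll
L/II-3 un ·: ll
L/II-4 un I-1×I-2: ll
L/III-1 un II-3×II-2: ll
L/III-2 ? II-3×II-2: ll
L/III-3 un II-3×II-2: ll
⇒ L over [I-1,I-2,II-1,II-2,II-3,II-4,III-1,III-2,III-3]: 1 consistent
V/I-1 aff ·: Vv
V/I-2 un ·: vv
V/II-1 ? I-1×I-2: vv|Vv
V/II-2 un I-1×I-2: vv
V/II-3 aff ·: Vv|VV
V/II-4 un I-1×I-2: vv
V/III-1 ? II-3×II-2: vv|Vv
V/III-2 ? II-3×II-2: vv|Vv
V/III-3 aff II-3×II-2: Vv
⇒ V over [I-1,I-2,II-1,II-2,II-3,II-4,III-1,III-2,III-3]: 10 consistent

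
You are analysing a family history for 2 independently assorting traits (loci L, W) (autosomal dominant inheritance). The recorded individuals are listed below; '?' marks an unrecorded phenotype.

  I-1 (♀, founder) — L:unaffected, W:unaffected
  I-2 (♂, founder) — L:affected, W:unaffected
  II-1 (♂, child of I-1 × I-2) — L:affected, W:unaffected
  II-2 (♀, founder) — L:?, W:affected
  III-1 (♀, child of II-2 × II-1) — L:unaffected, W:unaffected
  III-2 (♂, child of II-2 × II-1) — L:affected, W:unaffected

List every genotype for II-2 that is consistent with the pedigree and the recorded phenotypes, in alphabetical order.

II-2 ∈ {Ll Ww, ll Ww}

L/I-1 un ·: ll
L/I-2 aff ·: Ll|LL
L/II-1 aff I-1×I-2: Ll
L/II-2 ? ·: ll|Ll
L/III-1 un II-2×II-1: ll
L/III-2 aff II-2×II-1: Ll|LL
⇒ L over [I-1,I-2,II-1,II-2,III-1,III-2]: 6 consistent
W/I-1 un ·: ww
W/I-2 un ·: ww
W/II-1 un I-1×I-2: ww
W/II-2 aff ·: Ww
W/III-1 un II-2×II-1: ww
W/III-2 un II-2×II-1: ww
⇒ W over [I-1,I-2,II-1,II-2,III-1,III-2]: 1 consistent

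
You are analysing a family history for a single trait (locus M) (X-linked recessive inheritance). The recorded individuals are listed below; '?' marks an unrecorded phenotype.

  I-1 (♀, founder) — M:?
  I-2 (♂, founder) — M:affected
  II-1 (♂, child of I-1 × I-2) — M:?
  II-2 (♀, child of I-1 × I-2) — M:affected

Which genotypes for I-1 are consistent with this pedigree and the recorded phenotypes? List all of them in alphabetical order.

M/I-1 ? ·: X^MX^m|X^mX^m
M/I-2 aff ·: X^mY
M/II-1 ? I-1×I-2: X^MY|X^mY
M/II-2 aff I-1×I-2: X^mX^m
⇒ M over [I-1,I-2,II-1,II-2]: 3 consistent

I-1 ∈ {X^MX^m, X^mX^m}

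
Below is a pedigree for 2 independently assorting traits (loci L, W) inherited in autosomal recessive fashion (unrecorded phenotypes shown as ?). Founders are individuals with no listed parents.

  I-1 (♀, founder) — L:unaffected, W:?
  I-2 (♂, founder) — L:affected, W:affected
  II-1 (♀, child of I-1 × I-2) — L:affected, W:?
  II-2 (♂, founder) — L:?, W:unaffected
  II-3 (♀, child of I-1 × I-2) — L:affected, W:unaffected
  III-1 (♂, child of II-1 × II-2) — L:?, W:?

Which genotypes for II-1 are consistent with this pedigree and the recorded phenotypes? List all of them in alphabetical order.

II-1 ∈ {ll Ww, ll ww}

L/I-1 un ·: Ll
L/I-2 aff ·: ll
L/II-1 aff I-1×I-2: ll
L/II-2 ? ·: LL|Ll|ll
L/II-3 aff I-1×I-2: ll
L/III-1 ? II-1×II-2: Ll|ll
⇒ L over [I-1,I-2,II-1,II-2,II-3,III-1]: 4 consistent
W/I-1 ? ·: WW|Ww
W/I-2 aff ·: ww
W/II-1 ? I-1×I-2: Ww|ww
W/II-2 un ·: WW|Ww
W/II-3 un I-1×I-2: Ww
W/III-1 ? II-1×II-2: WW|Ww|ww
⇒ W over [I-1,I-2,II-1,II-2,II-3,III-1]: 13 consistent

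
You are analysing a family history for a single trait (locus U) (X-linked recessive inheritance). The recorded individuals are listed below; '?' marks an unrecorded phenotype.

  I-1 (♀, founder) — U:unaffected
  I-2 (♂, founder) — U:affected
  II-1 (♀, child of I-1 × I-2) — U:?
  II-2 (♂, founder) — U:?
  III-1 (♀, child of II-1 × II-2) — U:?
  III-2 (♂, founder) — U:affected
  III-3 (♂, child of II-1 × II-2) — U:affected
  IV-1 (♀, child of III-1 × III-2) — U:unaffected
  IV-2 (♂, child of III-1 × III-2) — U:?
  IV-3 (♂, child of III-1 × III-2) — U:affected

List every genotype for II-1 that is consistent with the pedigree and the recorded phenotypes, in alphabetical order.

U/I-1 un ·: X^UX^U|X^UX^u
U/I-2 aff ·: X^uY
U/II-1 ? I-1×I-2: X^UX^u|X^uX^u
U/II-2 ? ·: X^UY|X^uY
U/III-1 ? II-1×II-2: X^UX^u
U/III-2 aff ·: X^uY
U/III-3 aff II-1×II-2: X^uY
U/IV-1 un III-1×III-2: X^UX^u
U/IV-2 ? III-1×III-2: X^UY|X^uY
U/IV-3 aff III-1×III-2: X^uY
⇒ U over [I-1,I-2,II-1,II-2,III-1,III-2,III-3,IV-1,IV-2,IV-3]: 10 consistent

II-1 ∈ {X^UX^u, X^uX^u}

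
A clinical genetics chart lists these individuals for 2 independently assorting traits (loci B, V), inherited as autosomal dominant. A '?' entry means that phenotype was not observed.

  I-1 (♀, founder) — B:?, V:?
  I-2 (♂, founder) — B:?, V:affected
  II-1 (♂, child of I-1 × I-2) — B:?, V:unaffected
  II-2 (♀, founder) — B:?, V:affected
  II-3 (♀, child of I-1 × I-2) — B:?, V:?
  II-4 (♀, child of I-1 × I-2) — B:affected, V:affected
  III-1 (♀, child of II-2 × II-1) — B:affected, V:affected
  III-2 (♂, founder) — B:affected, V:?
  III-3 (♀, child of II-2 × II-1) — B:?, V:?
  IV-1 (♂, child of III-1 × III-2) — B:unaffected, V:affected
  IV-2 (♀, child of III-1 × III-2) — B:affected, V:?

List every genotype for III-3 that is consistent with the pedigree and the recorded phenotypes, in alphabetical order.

III-3 ∈ {BB Vv, BB vv, Bb Vv, Bb vv, bb Vv, bb vv}

B/I-1 ? ·: bb|Bb|BB
B/I-2 ? ·: bb|Bb|BB
B/II-1 ? I-1×I-2: bb|Bb|BB
B/II-2 ? ·: bb|Bb|BB
B/II-3 ? I-1×I-2: bb|Bb|BB
B/II-4 aff I-1×I-2: Bb|BB
B/III-1 aff II-2×II-1: Bb
B/III-2 aff ·: Bb
B/III-3 ? II-2×II-1: bb|Bb|BB
B/IV-1 un III-1×III-2: bb
B/IV-2 aff III-1×III-2: Bb|BB
⇒ B over [I-1,I-2,II-1,II-2,II-3,II-4,III-1,III-2,III-3,IV-1,IV-2]: 430 consistent
V/I-1 ? ·: vv|Vv
V/I-2 aff ·: Vv
V/II-1 un I-1×I-2: vv
V/II-2 aff ·: Vv|VV
V/II-3 ? I-1×I-2: vv|Vv|VV
V/II-4 aff I-1×I-2: Vv|VV
V/III-1 aff II-2×II-1: Vv
V/III-2 ? ·: vv|Vv|VV
V/III-3 ? II-2×II-1: vv|Vv
V/IV-1 aff III-1×III-2: Vv|VV
V/IV-2 ? III-1×III-2: vv|Vv|VV
⇒ V over [I-1,I-2,II-1,II-2,II-3,II-4,III-1,III-2,III-3,IV-1,IV-2]: 288 consistent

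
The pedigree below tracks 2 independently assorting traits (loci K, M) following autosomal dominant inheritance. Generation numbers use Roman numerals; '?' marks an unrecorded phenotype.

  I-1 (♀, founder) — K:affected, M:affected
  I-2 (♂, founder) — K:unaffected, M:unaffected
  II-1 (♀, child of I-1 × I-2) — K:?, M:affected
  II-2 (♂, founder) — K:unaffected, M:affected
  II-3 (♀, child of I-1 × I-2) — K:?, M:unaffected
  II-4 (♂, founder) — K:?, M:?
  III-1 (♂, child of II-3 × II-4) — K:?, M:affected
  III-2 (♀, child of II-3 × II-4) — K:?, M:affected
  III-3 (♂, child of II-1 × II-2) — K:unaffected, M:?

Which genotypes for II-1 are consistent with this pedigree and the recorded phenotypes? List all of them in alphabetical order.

II-1 ∈ {Kk Mm, kk Mm}

K/I-1 aff ·: Kk|KK
K/I-2 un ·: kk
K/II-1 ? I-1×I-2: kk|Kk
K/II-2 un ·: kk
K/II-3 ? I-1×I-2: kk|Kk
K/II-4 ? ·: kk|Kk|KK
K/III-1 ? II-3×II-4: kk|Kk|KK
K/III-2 ? II-3×II-4: kk|Kk|KK
K/III-3 un II-1×II-2: kk
⇒ K over [I-1,I-2,II-1,II-2,II-3,II-4,III-1,III-2,III-3]: 63 consistent
M/I-1 aff ·: Mm
M/I-2 un ·: mm
M/II-1 aff I-1×I-2: Mm
M/II-2 aff ·: Mm|MM
M/II-3 un I-1×I-2: mm
M/II-4 ? ·: Mm|MM
M/III-1 aff II-3×II-4: Mm
M/III-2 aff II-3×II-4: Mm
M/III-3 ? II-1×II-2: mm|Mm|MM
⇒ M over [I-1,I-2,II-1,II-2,II-3,II-4,III-1,III-2,III-3]: 10 consistent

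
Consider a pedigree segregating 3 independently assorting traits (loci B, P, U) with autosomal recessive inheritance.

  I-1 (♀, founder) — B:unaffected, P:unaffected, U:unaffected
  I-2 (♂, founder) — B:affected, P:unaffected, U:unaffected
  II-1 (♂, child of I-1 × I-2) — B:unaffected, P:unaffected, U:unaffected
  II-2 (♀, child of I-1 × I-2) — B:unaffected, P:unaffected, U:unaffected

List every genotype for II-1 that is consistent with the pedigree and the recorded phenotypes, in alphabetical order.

B/I-1 un ·: BB|Bb
B/I-2 aff ·: bb
B/II-1 un I-1×I-2: Bb
B/II-2 un I-1×I-2: Bb
⇒ B over [I-1,I-2,II-1,II-2]: 2 consistent
P/I-1 un ·: PP|Pp
P/I-2 un ·: PP|Pp
P/II-1 un I-1×I-2: PP|Pp
P/II-2 un I-1×I-2: PP|Pp
⇒ P over [I-1,I-2,II-1,II-2]: 13 consistent
U/I-1 un ·: UU|Uu
U/I-2 un ·: UU|Uu
U/II-1 un I-1×I-2: UU|Uu
U/II-2 un I-1×I-2: UU|Uu
⇒ U over [I-1,I-2,II-1,II-2]: 13 consistent

II-1 ∈ {Bb PP UU, Bb PP Uu, Bb Pp UU, Bb Pp Uu}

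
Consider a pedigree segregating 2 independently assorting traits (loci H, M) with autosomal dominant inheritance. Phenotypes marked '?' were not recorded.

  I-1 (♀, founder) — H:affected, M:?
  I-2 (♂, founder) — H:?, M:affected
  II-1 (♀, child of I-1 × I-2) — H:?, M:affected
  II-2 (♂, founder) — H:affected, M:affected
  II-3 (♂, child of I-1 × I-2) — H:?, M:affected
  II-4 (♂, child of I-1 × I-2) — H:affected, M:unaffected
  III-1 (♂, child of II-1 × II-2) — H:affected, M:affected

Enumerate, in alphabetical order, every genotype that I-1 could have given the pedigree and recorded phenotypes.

H/I-1 aff ·: Hh|HH
H/I-2 ? ·: hh|Hh|HH
H/II-1 ? I-1×I-2: hh|Hh|HH
H/II-2 aff ·: Hh|HH
H/II-3 ? I-1×I-2: hh|Hh|HH
H/II-4 aff I-1×I-2: Hh|HH
H/III-1 aff II-1×II-2: Hh|HH
⇒ H over [I-1,I-2,II-1,II-2,II-3,II-4,III-1]: 129 consistent
M/I-1 ? ·: mm|Mm
M/I-2 aff ·: Mm
M/II-1 aff I-1×I-2: Mm|MM
M/II-2 aff ·: Mm|MM
M/II-3 aff I-1×I-2: Mm|MM
M/II-4 un I-1×I-2: mm
M/III-1 aff II-1×II-2: Mm|MM
⇒ M over [I-1,I-2,II-1,II-2,II-3,II-4,III-1]: 18 consistent

I-1 ∈ {HH Mm, HH mm, Hh Mm, Hh mm}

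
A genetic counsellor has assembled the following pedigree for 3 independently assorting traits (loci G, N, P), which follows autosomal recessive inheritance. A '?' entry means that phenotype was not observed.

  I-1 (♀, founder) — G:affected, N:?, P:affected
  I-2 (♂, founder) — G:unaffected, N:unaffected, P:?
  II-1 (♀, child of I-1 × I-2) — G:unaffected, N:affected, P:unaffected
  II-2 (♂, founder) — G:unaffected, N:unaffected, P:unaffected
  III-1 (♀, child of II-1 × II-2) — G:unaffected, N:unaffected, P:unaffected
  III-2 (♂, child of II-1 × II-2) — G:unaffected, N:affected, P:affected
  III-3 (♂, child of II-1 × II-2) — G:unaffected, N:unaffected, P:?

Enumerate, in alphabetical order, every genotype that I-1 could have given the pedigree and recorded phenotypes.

G/I-1 aff ·: gg
G/I-2 un ·: GG|Gg
G/II-1 un I-1×I-2: Gg
G/II-2 un ·: GG|Gg
G/III-1 un II-1×II-2: GG|Gg
G/III-2 un II-1×II-2: GG|Gg
G/III-3 un II-1×II-2: GG|Gg
⇒ G over [I-1,I-2,II-1,II-2,III-1,III-2,III-3]: 32 consistent
N/I-1 ? ·: Nn|nn
N/I-2 un ·: Nn
N/II-1 aff I-1×I-2: nn
N/II-2 un ·: Nn
N/III-1 un II-1×II-2: Nn
N/III-2 aff II-1×II-2: nn
N/III-3 un II-1×II-2: Nn
⇒ N over [I-1,I-2,II-1,II-2,III-1,III-2,III-3]: 2 consistent
P/I-1 aff ·: pp
P/I-2 ? ·: PP|Pp
P/II-1 un I-1×I-2: Pp
P/II-2 un ·: Pp
P/III-1 un II-1×II-2: PP|Pp
P/III-2 aff II-1×II-2: pp
P/III-3 ? II-1×II-2: PP|Pp|pp
⇒ P over [I-1,I-2,II-1,II-2,III-1,III-2,III-3]: 12 consistent

I-1 ∈ {gg Nn pp, gg nn pp}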